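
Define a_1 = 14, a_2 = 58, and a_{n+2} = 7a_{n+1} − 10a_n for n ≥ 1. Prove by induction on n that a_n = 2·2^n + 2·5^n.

Base cases: a_1 = 14 and 2·2^1 + 2·5^1 = 14; a_2 = 58 and 2·2^2 + 2·5^2 = 58.
Assume a_j = 2·2^j + 2·5^j for all 1 ≤ j ≤ m, where m ≥ 2.
Then a_{m+1} = 7a_m − 10a_{m−1} = 7·(2·2^m + 2·5^m) − 10·(2·2^{m−1} + 2·5^{m−1}) = 2·(7·2 − 10)2^{m−1} + 2·(7·5 − 10)5^{m−1} = 8·2^{m−1} + 50·5^{m−1} = 2·2^{m+1} + 2·5^{m+1}.
By strong induction, a_n = 2·2^n + 2·5^n for all n ≥ 1.

a_n = 2·2^n + 2·5^n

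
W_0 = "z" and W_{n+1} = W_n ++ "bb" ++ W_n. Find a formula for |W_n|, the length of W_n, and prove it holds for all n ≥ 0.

Claim: |W_n| = 3·2^n − 2.

Base case: |W_0| = 1, and 3·2^0 − 2 = 1.
Assume |W_m| = 3·2^m − 2.
Then |W_{m+1}| = |W_m| + 2 + |W_m| = 2|W_m| + 2 = 2(3·2^m − 2) + 2 = 3·2^{m+1} − 4 + 2 = 3·2^{m+1} − 2.
Hence |W_n| = 3·2^n − 2 for every n ≥ 0, by induction.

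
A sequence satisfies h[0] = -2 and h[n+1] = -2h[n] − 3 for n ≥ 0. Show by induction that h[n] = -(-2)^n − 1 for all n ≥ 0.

Base case: h[0] = -2, and -(-2)^0 − 1 = -1 − 1 = -2.
Assume h[k] = -(-2)^k − 1 for some k ≥ 0.
Then h[k+1] = -2h[k] − 3 = -2·(-(-2)^k − 1) − 3 = 2·(-2)^k + 2 − 3 = -(-2)^{k+1} − 1.
So the formula holds for k+1, and by induction h[n] = -(-2)^n − 1 for all n ≥ 0.

h[n] = -(-2)^n − 1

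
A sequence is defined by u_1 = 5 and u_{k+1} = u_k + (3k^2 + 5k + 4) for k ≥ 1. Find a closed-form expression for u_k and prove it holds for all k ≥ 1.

Claim: u_k = k^3 + k^2 + 2k + 1.

Base case: u_1 = 5, and 1^3 + 1^2 + 2·1 + 1 = 5.
Assume u_r = r^3 + r^2 + 2r + 1.
Then u_{r+1} = u_r + (3r^2 + 5r + 4) = (r^3 + r^2 + 2r + 1) + (3r^2 + 5r + 4) = r^3 + 4r^2 + 7r + 5,
and (r+1)^3 + (r+1)^2 + 2·(r+1) + 1 = r^3 + 4r^2 + 7r + 5.
This completes the inductive step, so u_k = k^3 + k^2 + 2k + 1 for all k ≥ 1.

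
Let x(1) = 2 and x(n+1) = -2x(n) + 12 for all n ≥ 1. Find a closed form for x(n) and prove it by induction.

Claim: x(n) = (-2)^n + 4.

Base case: x(1) = 2, and (-2)^1 + 4 = -2 + 4 = 2.
Assume x(r) = (-2)^r + 4 for some r ≥ 1.
Then x(r+1) = -2x(r) + 12 = -2·((-2)^r + 4) + 12 = -2·(-2)^r − 8 + 12 = (-2)^{r+1} + 4.
By induction, x(n) = (-2)^n + 4 for all n ≥ 1.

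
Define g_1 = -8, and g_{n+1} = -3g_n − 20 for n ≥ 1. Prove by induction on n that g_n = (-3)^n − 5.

Base case: g_1 = -8, and (-3)^1 − 5 = -3 − 5 = -8.
Assume g_m = (-3)^m − 5 for some m ≥ 1.
Then g_{m+1} = -3g_m − 20 = -3·((-3)^m − 5) − 20 = -3·(-3)^m + 15 − 20 = (-3)^{m+1} − 5.
This completes the inductive step, so g_n = (-3)^n − 5 for all n ≥ 1.

g_n = (-3)^n − 5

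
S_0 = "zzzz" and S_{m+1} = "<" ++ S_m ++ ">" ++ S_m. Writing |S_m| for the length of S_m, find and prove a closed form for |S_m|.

Claim: |S_m| = 6·2^m − 2.

Base case: |S_0| = 4, and 6·2^0 − 2 = 4.
Assume |S_k| = 6·2^k − 2.
Then |S_{k+1}| = 1 + |S_k| + 1 + |S_k| = 2|S_k| + 2 = 2(6·2^k − 2) + 2 = 6·2^{k+1} − 4 + 2 = 6·2^{k+1} − 2.
Hence |S_m| = 6·2^m − 2 for every m ≥ 0, by induction.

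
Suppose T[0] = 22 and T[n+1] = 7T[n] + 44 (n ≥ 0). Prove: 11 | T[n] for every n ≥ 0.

Base case: T[0] = 22 = 11·2, so 11 | T[0].
Assume 11 | T[k], so T[k] = 11t for some integer t.
Then T[k+1] = 7T[k] + 44 = 7·(11t) + 44 = 11(7t + 4), so 11 | T[k+1].
By induction, 11 | T[n] for all n ≥ 0.

11 | T[n]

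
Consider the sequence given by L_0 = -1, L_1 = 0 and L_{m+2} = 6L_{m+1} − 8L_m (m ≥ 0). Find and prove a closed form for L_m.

Claim: L_m = 4^m − 2·2^m.

Base cases: L_0 = -1 and 4^0 − 2·2^0 = -1; L_1 = 0 and 4^1 − 2·2^1 = 0.
Assume L_j = 4^j − 2·2^j for all 0 ≤ j ≤ r, where r ≥ 1.
Then L_{r+1} = 6L_r − 8L_{r−1} = 6·(4^r − 2·2^r) − 8·(4^{r−1} − 2·2^{r−1}) = (6·4 − 8)4^{r−1} − 2·(6·2 − 8)2^{r−1} = 16·4^{r−1} − 8·2^{r−1} = 4^{r+1} − 2·2^{r+1}.
Hence L_m = 4^m − 2·2^m for every m ≥ 0, by strong induction.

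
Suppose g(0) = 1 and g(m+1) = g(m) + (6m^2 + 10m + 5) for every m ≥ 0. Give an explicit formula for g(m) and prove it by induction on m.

Claim: g(m) = 2m^3 + 2m^2 + m + 1.

Base case: g(0) = 1, and 2·0^3 + 2·0^2 + 0 + 1 = 1.
Assume g(j) = 2j^3 + 2j^2 + j + 1.
Then g(j+1) = g(j) + (6j^2 + 10j + 5) = (2j^3 + 2j^2 + j + 1) + (6j^2 + 10j + 5) = 2j^3 + 8j^2 + 11j + 6,
and 2·(j+1)^3 + 2·(j+1)^2 + (j+1) + 1 = 2j^3 + 8j^2 + 11j + 6.
By induction, g(m) = 2m^3 + 2m^2 + m + 1 for all m ≥ 0.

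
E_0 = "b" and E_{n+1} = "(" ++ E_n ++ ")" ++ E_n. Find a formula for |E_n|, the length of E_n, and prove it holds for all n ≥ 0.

Claim: |E_n| = 3·2^n − 2.

Base case: |E_0| = 1, and 3·2^0 − 2 = 1.
Assume |E_r| = 3·2^r − 2.
Then |E_{r+1}| = 1 + |E_r| + 1 + |E_r| = 2|E_r| + 2 = 2(3·2^r − 2) + 2 = 3·2^{r+1} − 4 + 2 = 3·2^{r+1} − 2.
By induction, |E_n| = 3·2^n − 2 for all n ≥ 0.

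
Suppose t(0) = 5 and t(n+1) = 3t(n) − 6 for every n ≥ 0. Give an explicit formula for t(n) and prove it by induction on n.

Claim: t(n) = 2·3^n + 3.

Base case: t(0) = 5, and 2·3^0 + 3 = 2 + 3 = 5.
Assume t(k) = 2·3^k + 3 for some k ≥ 0.
Then t(k+1) = 3t(k) − 6 = 3·(2·3^k + 3) − 6 = 6·3^k + 9 − 6 = 2·3^{k+1} + 3.
So the formula holds for k+1, and by induction t(n) = 2·3^n + 3 for all n ≥ 0.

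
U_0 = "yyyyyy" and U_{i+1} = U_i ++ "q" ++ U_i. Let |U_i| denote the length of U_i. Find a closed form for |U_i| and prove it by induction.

Claim: |U_i| = 7·2^i − 1.

Base case: |U_0| = 6, and 7·2^0 − 1 = 6.
Assume |U_k| = 7·2^k − 1.
Then |U_{k+1}| = |U_k| + 1 + |U_k| = 2|U_k| + 1 = 2(7·2^k − 1) + 1 = 7·2^{k+1} − 2 + 1 = 7·2^{k+1} − 1.
So the formula holds for k+1, and by induction |U_i| = 7·2^i − 1 for all i ≥ 0.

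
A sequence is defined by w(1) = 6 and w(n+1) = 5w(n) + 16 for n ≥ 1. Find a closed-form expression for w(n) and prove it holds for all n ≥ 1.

Claim: w(n) = 2·5^n − 4.

Base case: w(1) = 6, and 2·5^1 − 4 = 10 − 4 = 6.
Assume w(m) = 2·5^m − 4 for some m ≥ 1.
Then w(m+1) = 5w(m) + 16 = 5·(2·5^m − 4) + 16 = 10·5^m − 20 + 16 = 2·5^{m+1} − 4.
Hence w(n) = 2·5^n − 4 for every n ≥ 1, by induction.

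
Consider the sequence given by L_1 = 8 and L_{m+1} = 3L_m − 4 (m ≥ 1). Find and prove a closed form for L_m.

Claim: L_m = 2·3^m + 2.

Base case: L_1 = 8, and 2·3^1 + 2 = 6 + 2 = 8.
Assume L_r = 2·3^r + 2 for some r ≥ 1.
Then L_{r+1} = 3L_r − 4 = 3·(2·3^r + 2) − 4 = 6·3^r + 6 − 4 = 2·3^{r+1} + 2.
By induction, L_m = 2·3^m + 2 for all m ≥ 1.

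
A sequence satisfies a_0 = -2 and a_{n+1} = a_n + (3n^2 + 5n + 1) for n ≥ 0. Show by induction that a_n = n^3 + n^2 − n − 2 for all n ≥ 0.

Base case: a_0 = -2, and 0^3 + 0^2 − 0 − 2 = -2.
Assume a_m = m^3 + m^2 − m − 2.
Then a_{m+1} = a_m + (3m^2 + 5m + 1) = (m^3 + m^2 − m − 2) + (3m^2 + 5m + 1) = m^3 + 4m^2 + 4m − 1,
and (m+1)^3 + (m+1)^2 − (m+1) − 2 = m^3 + 4m^2 + 4m − 1.
This completes the inductive step, so a_n = n^3 + n^2 − n − 2 for all n ≥ 0.

a_n = n^3 + n^2 − n − 2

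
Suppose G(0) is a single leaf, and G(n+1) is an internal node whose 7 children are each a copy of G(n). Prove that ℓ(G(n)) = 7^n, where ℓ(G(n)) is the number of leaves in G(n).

Base case: ℓ(G(0)) = 1, and 7^0 = 1.
Assume ℓ(G(k)) = 7^k.
Then ℓ(G(k+1)) = 7·ℓ(G(k)) = 7·7^k = 7^{k+1}.
This completes the inductive step, so ℓ(G(n)) = 7^n for all n ≥ 0.

ℓ(G(n)) = 7^n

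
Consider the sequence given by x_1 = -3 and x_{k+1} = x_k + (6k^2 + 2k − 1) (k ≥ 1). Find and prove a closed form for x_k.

Claim: x_k = 2k^3 − 2k^2 − k − 2.

Base case: x_1 = -3, and 2·1^3 − 2·1^2 − 1 − 2 = -3.
Assume x_j = 2j^3 − 2j^2 − j − 2.
Then x_{j+1} = x_j + (6j^2 + 2j − 1) = (2j^3 − 2j^2 − j − 2) + (6j^2 + 2j − 1) = 2j^3 + 4j^2 + j − 3,
and 2·(j+1)^3 − 2·(j+1)^2 − (j+1) − 2 = 2j^3 + 4j^2 + j − 3.
This completes the inductive step, so x_k = 2k^3 − 2k^2 − k − 2 for all k ≥ 1.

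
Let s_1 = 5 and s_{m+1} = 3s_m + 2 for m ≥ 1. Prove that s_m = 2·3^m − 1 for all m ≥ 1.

Base case: s_1 = 5, and 2·3^1 − 1 = 6 − 1 = 5.
Assume s_j = 2·3^j − 1 for some j ≥ 1.
Then s_{j+1} = 3s_j + 2 = 3·(2·3^j − 1) + 2 = 6·3^j − 3 + 2 = 2·3^{j+1} − 1.
This completes the inductive step, so s_m = 2·3^m − 1 for all m ≥ 1.

s_m = 2·3^m − 1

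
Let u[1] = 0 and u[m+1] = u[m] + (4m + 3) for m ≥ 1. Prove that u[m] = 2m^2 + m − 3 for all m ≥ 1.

Base case: u[1] = 0, and 2·1^2 + 1 − 3 = 0.
Assume u[r] = 2r^2 + r − 3.
Then u[r+1] = u[r] + (4r + 3) = (2r^2 + r − 3) + (4r + 3) = 2r^2 + 5r,
and 2·(r+1)^2 + (r+1) − 3 = 2r^2 + 5r.
By induction, u[m] = 2m^2 + m − 3 for all m ≥ 1.

u[m] = 2m^2 + m − 3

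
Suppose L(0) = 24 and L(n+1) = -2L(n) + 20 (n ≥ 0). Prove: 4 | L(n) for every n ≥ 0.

Base case: L(0) = 24 = 4·6, so 4 | L(0).
Assume 4 | L(r), so L(r) = 4t for some integer t.
Then L(r+1) = -2L(r) + 20 = -2·(4t) + 20 = 4(-2t + 5), so 4 | L(r+1).
This completes the inductive step, so 4 | L(n) for all n ≥ 0.

4 | L(n)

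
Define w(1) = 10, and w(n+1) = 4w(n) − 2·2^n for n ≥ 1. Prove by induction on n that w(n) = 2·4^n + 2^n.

Base case: w(1) = 10, and 2·4^1 + 2^1 = 8 + 2 = 10.
Assume w(m) = 2·4^m + 2^m for some m ≥ 1.
Then w(m+1) = 4w(m) − 2·2^m = 4·(2·4^m + 2^m) − 2·2^m = 2·4^{m+1} + 4·2^m − 2·2^m = 2·4^{m+1} + 2·2^m = 2·4^{m+1} + 2^{m+1}.
By induction, w(n) = 2·4^n + 2^n for all n ≥ 1.

w(n) = 2·4^n + 2^n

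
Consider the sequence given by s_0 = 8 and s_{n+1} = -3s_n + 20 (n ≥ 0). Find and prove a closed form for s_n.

Claim: s_n = 3·(-3)^n + 5.

Base case: s_0 = 8, and 3·(-3)^0 + 5 = 3 + 5 = 8.
Assume s_r = 3·(-3)^r + 5 for some r ≥ 0.
Then s_{r+1} = -3s_r + 20 = -3·(3·(-3)^r + 5) + 20 = -9·(-3)^r − 15 + 20 = 3·(-3)^{r+1} + 5.
Hence s_n = 3·(-3)^n + 5 for every n ≥ 0, by induction.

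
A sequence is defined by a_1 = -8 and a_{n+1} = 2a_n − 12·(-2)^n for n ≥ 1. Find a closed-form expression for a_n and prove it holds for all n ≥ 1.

Claim: a_n = -2^n + 3·(-2)^n.

Base case: a_1 = -8, and -2^1 + 3·(-2)^1 = -2 − 6 = -8.
Assume a_k = -2^k + 3·(-2)^k for some k ≥ 1.
Then a_{k+1} = 2a_k − 12·(-2)^k = 2·(-2^k + 3·(-2)^k) − 12·(-2)^k = -2^{k+1} + 6·(-2)^k − 12·(-2)^k = -2^{k+1} − 6·(-2)^k = -2^{k+1} + 3·(-2)^{k+1}.
By induction, a_n = -2^n + 3·(-2)^n for all n ≥ 1.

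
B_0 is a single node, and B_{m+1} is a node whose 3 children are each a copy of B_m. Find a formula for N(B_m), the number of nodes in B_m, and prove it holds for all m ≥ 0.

Claim: N(B_m) = (3^{m+1} − 1)/2.

Base case: N(B_0) = 1, and (3^{0+1} − 1)/2 = 1.
Assume N(B_r) = (3^{r+1} − 1)/2.
Then N(B_{r+1}) = 1 + 3N(B_r) = 1 + 3·(3^{r+1} − 1)/2 = 1 + (3^{r+2} − 3)/2 = (2 + 3^{r+2} − 3)/2 = (3^{r+2} − 1)/2.
So the formula holds for r+1, and by induction N(B_m) = (3^{m+1} − 1)/2 for all m ≥ 0.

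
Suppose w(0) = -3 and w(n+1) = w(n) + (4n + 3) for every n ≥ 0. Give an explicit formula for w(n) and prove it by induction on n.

Claim: w(n) = 2n^2 + n − 3.

Base case: w(0) = -3, and 2·0^2 + 0 − 3 = -3.
Assume w(k) = 2k^2 + k − 3.
Then w(k+1) = w(k) + (4k + 3) = (2k^2 + k − 3) + (4k + 3) = 2k^2 + 5k,
and 2·(k+1)^2 + (k+1) − 3 = 2k^2 + 5k.
Hence w(n) = 2n^2 + n − 3 for every n ≥ 0, by induction.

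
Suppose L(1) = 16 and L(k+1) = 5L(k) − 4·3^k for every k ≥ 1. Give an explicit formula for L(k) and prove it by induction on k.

Claim: L(k) = 2·5^k + 2·3^k.

Base case: L(1) = 16, and 2·5^1 + 2·3^1 = 10 + 6 = 16.
Assume L(r) = 2·5^r + 2·3^r for some r ≥ 1.
Then L(r+1) = 5L(r) − 4·3^r = 5·(2·5^r + 2·3^r) − 4·3^r = 2·5^{r+1} + 10·3^r − 4·3^r = 2·5^{r+1} + 6·3^r = 2·5^{r+1} + 2·3^{r+1}.
This completes the inductive step, so L(k) = 2·5^k + 2·3^k for all k ≥ 1.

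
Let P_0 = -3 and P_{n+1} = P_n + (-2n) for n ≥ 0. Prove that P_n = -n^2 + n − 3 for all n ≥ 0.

Base case: P_0 = -3, and -0^2 + 0 − 3 = -3.
Assume P_k = -k^2 + k − 3.
Then P_{k+1} = P_k + (-2k) = (-k^2 + k − 3) + (-2k) = -k^2 − k − 3,
and -(k+1)^2 + (k+1) − 3 = -k^2 − k − 3.
By induction, P_n = -n^2 + n − 3 for all n ≥ 0.

P_n = -n^2 + n − 3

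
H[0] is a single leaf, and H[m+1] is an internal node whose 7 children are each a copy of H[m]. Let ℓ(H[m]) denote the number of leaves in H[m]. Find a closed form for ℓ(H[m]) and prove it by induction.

Claim: ℓ(H[m]) = 7^m.

Base case: ℓ(H[0]) = 1, and 7^0 = 1.
Assume ℓ(H[k]) = 7^k.
Then ℓ(H[k+1]) = 7·ℓ(H[k]) = 7·7^k = 7^{k+1}.
This completes the inductive step, so ℓ(H[m]) = 7^m for all m ≥ 0.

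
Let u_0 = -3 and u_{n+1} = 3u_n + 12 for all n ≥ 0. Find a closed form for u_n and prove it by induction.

Claim: u_n = 3^{n+1} − 6.

Base case: u_0 = -3, and 3^{0+1} − 6 = 3 − 6 = -3.
Assume u_j = 3^{j+1} − 6 for some j ≥ 0.
Then u_{j+1} = 3u_j + 12 = 3·(3^{j+1} − 6) + 12 = 3^{j+2} − 18 + 12 = 3^{j+2} − 6.
Hence u_n = 3^{n+1} − 6 for every n ≥ 0, by induction.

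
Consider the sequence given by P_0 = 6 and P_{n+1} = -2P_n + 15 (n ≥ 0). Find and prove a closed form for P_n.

Claim: P_n = (-2)^n + 5.

Base case: P_0 = 6, and (-2)^0 + 5 = 1 + 5 = 6.
Assume P_j = (-2)^j + 5 for some j ≥ 0.
Then P_{j+1} = -2P_j + 15 = -2·((-2)^j + 5) + 15 = -2·(-2)^j − 10 + 15 = (-2)^{j+1} + 5.
So the formula holds for j+1, and by induction P_n = (-2)^n + 5 for all n ≥ 0.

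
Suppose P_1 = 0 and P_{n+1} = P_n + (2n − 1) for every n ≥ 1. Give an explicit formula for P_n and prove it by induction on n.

Claim: P_n = n^2 − 2n + 1.

Base case: P_1 = 0, and 1^2 − 2·1 + 1 = 0.
Assume P_k = k^2 − 2k + 1.
Then P_{k+1} = P_k + (2k − 1) = (k^2 − 2k + 1) + (2k − 1) = k^2,
and (k+1)^2 − 2·(k+1) + 1 = k^2.
By induction, P_n = n^2 − 2n + 1 for all n ≥ 1.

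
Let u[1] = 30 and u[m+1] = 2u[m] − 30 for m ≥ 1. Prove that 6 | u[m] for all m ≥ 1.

Base case: u[1] = 30 = 6·5, so 6 | u[1].
Assume 6 | u[r], so u[r] = 6t for some integer t.
Then u[r+1] = 2u[r] − 30 = 2·(6t) − 30 = 6(2t − 5), so 6 | u[r+1].
This completes the inductive step, so 6 | u[m] for all m ≥ 1.

6 | u[m]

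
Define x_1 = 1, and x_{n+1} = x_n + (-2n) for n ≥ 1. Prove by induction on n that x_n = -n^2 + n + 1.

Base case: x_1 = 1, and -1^2 + 1 + 1 = 1.
Assume x_r = -r^2 + r + 1.
Then x_{r+1} = x_r + (-2r) = (-r^2 + r + 1) + (-2r) = -r^2 − r + 1,
and -(r+1)^2 + (r+1) + 1 = -r^2 − r + 1.
By induction, x_n = -n^2 + n + 1 for all n ≥ 1.

x_n = -n^2 + n + 1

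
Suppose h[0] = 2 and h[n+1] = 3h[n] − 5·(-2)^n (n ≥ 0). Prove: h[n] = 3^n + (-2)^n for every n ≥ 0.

Base case: h[0] = 2, and 3^0 + (-2)^0 = 1 + 1 = 2.
Assume h[k] = 3^k + (-2)^k for some k ≥ 0.
Then h[k+1] = 3h[k] − 5·(-2)^k = 3·(3^k + (-2)^k) − 5·(-2)^k = 3^{k+1} + 3·(-2)^k − 5·(-2)^k = 3^{k+1} − 2·(-2)^k = 3^{k+1} + (-2)^{k+1}.
This completes the inductive step, so h[n] = 3^n + (-2)^n for all n ≥ 0.

h[n] = 3^n + (-2)^n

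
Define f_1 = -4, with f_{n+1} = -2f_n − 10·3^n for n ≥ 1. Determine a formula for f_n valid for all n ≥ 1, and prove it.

Claim: f_n = -(-2)^n − 2·3^n.

Base case: f_1 = -4, and -(-2)^1 − 2·3^1 = 2 − 6 = -4.
Assume f_k = -(-2)^k − 2·3^k for some k ≥ 1.
Then f_{k+1} = -2f_k − 10·3^k = -2·(-(-2)^k − 2·3^k) − 10·3^k = -(-2)^{k+1} + 4·3^k − 10·3^k = -(-2)^{k+1} − 6·3^k = -(-2)^{k+1} − 2·3^{k+1}.
By induction, f_n = -(-2)^n − 2·3^n for all n ≥ 1.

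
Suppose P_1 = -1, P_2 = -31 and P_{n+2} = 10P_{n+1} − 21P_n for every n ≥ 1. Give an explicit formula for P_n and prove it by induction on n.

Claim: P_n = 2·3^n − 7^n.

Base cases: P_1 = -1 and 2·3^1 − 7^1 = -1; P_2 = -31 and 2·3^2 − 7^2 = -31.
Assume P_i = 2·3^i − 7^i for all 1 ≤ i ≤ j, where j ≥ 2.
Then P_{j+1} = 10P_j − 21P_{j−1} = 10·(2·3^j − 7^j) − 21·(2·3^{j−1} − 7^{j−1}) = 2·(10·3 − 21)3^{j−1} − (10·7 − 21)7^{j−1} = 18·3^{j−1} − 49·7^{j−1} = 2·3^{j+1} − 7^{j+1}.
So the formula holds for j+1, and by strong induction P_n = 2·3^n − 7^n for all n ≥ 1.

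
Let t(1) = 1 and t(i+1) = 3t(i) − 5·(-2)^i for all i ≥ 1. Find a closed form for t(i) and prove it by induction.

Claim: t(i) = 3^i + (-2)^i.

Base case: t(1) = 1, and 3^1 + (-2)^1 = 3 − 2 = 1.
Assume t(m) = 3^m + (-2)^m for some m ≥ 1.
Then t(m+1) = 3t(m) − 5·(-2)^m = 3·(3^m + (-2)^m) − 5·(-2)^m = 3^{m+1} + 3·(-2)^m − 5·(-2)^m = 3^{m+1} − 2·(-2)^m = 3^{m+1} + (-2)^{m+1}.
This completes the inductive step, so t(i) = 3^i + (-2)^i for all i ≥ 1.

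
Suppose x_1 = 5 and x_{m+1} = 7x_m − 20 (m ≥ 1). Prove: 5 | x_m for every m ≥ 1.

Base case: x_1 = 5 = 5·1, so 5 | x_1.
Assume 5 | x_k, so x_k = 5t for some integer t.
Then x_{k+1} = 7x_k − 20 = 7·(5t) − 20 = 5(7t − 4), so 5 | x_{k+1}.
Hence 5 | x_m for every m ≥ 1, by induction.

5 | x_m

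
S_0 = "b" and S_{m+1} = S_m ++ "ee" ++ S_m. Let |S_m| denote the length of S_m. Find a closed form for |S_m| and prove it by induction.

Claim: |S_m| = 3·2^m − 2.

Base case: |S_0| = 1, and 3·2^0 − 2 = 1.
Assume |S_r| = 3·2^r − 2.
Then |S_{r+1}| = |S_r| + 2 + |S_r| = 2|S_r| + 2 = 2(3·2^r − 2) + 2 = 3·2^{r+1} − 4 + 2 = 3·2^{r+1} − 2.
So the formula holds for r+1, and by induction |S_m| = 3·2^m − 2 for all m ≥ 0.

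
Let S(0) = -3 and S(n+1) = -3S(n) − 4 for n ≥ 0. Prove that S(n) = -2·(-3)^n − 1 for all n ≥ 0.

Base case: S(0) = -3, and -2·(-3)^0 − 1 = -2 − 1 = -3.
Assume S(r) = -2·(-3)^r − 1 for some r ≥ 0.
Then S(r+1) = -3S(r) − 4 = -3·(-2·(-3)^r − 1) − 4 = 6·(-3)^r + 3 − 4 = -2·(-3)^{r+1} − 1.
So the formula holds for r+1, and by induction S(n) = -2·(-3)^n − 1 for all n ≥ 0.

S(n) = -2·(-3)^n − 1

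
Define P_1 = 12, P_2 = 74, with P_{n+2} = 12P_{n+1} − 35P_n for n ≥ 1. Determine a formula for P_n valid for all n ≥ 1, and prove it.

Claim: P_n = 5^n + 7^n.

Base cases: P_1 = 12 and 5^1 + 7^1 = 12; P_2 = 74 and 5^2 + 7^2 = 74.
Assume P_i = 5^i + 7^i for all 1 ≤ i ≤ j, where j ≥ 2.
Then P_{j+1} = 12P_j − 35P_{j−1} = 12·(5^j + 7^j) − 35·(5^{j−1} + 7^{j−1}) = (12·5 − 35)5^{j−1} + (12·7 − 35)7^{j−1} = 25·5^{j−1} + 49·7^{j−1} = 5^{j+1} + 7^{j+1}.
By strong induction, P_n = 5^n + 7^n for all n ≥ 1.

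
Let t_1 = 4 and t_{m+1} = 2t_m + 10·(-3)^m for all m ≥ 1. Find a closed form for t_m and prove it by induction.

Claim: t_m = -2^m − 2·(-3)^m.

Base case: t_1 = 4, and -2^1 − 2·(-3)^1 = -2 + 6 = 4.
Assume t_k = -2^k − 2·(-3)^k for some k ≥ 1.
Then t_{k+1} = 2t_k + 10·(-3)^k = 2·(-2^k − 2·(-3)^k) + 10·(-3)^k = -2^{k+1} − 4·(-3)^k + 10·(-3)^k = -2^{k+1} + 6·(-3)^k = -2^{k+1} − 2·(-3)^{k+1}.
By induction, t_m = -2^m − 2·(-3)^m for all m ≥ 1.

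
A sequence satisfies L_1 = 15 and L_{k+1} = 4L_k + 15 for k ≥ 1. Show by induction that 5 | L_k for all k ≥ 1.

Base case: L_1 = 15 = 5·3, so 5 | L_1.
Assume 5 | L_m, so L_m = 5t for some integer t.
Then L_{m+1} = 4L_m + 15 = 4·(5t) + 15 = 5(4t + 3), so 5 | L_{m+1}.
This completes the inductive step, so 5 | L_k for all k ≥ 1.

5 | L_k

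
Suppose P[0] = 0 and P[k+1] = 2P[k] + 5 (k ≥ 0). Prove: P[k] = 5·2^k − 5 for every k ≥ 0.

Base case: P[0] = 0, and 5·2^0 − 5 = 5 − 5 = 0.
Assume P[j] = 5·2^j − 5 for some j ≥ 0.
Then P[j+1] = 2P[j] + 5 = 2·(5·2^j − 5) + 5 = 10·2^j − 10 + 5 = 5·2^{j+1} − 5.
So the formula holds for j+1, and by induction P[k] = 5·2^k − 5 for all k ≥ 0.

P[k] = 5·2^k − 5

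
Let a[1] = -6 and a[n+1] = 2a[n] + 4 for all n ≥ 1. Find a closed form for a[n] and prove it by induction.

Claim: a[n] = -2^n − 4.

Base case: a[1] = -6, and -2^1 − 4 = -2 − 4 = -6.
Assume a[m] = -2^m − 4 for some m ≥ 1.
Then a[m+1] = 2a[m] + 4 = 2·(-2^m − 4) + 4 = -2^{m+1} − 8 + 4 = -2^{m+1} − 4.
By induction, a[n] = -2^n − 4 for all n ≥ 1.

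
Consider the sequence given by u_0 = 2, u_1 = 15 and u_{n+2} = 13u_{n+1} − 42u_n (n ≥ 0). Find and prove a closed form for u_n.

Claim: u_n = 3·7^n − 6^n.

Base cases: u_0 = 2 and 3·7^0 − 6^0 = 2; u_1 = 15 and 3·7^1 − 6^1 = 15.
Assume u_j = 3·7^j − 6^j for all 0 ≤ j ≤ r, where r ≥ 1.
Then u_{r+1} = 13u_r − 42u_{r−1} = 13·(3·7^r − 6^r) − 42·(3·7^{r−1} − 6^{r−1}) = 3·(13·7 − 42)7^{r−1} − (13·6 − 42)6^{r−1} = 147·7^{r−1} − 36·6^{r−1} = 3·7^{r+1} − 6^{r+1}.
By strong induction, u_n = 3·7^n − 6^n for all n ≥ 0.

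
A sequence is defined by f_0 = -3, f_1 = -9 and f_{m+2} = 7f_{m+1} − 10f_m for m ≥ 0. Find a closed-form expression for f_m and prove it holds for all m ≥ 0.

Claim: f_m = -5^m − 2·2^m.

Base cases: f_0 = -3 and -5^0 − 2·2^0 = -3; f_1 = -9 and -5^1 − 2·2^1 = -9.
Assume f_j = -5^j − 2·2^j for all 0 ≤ j ≤ r, where r ≥ 1.
Then f_{r+1} = 7f_r − 10f_{r−1} = 7·(-5^r − 2·2^r) − 10·(-5^{r−1} − 2·2^{r−1}) = -(7·5 − 10)5^{r−1} − 2·(7·2 − 10)2^{r−1} = -25·5^{r−1} − 8·2^{r−1} = -5^{r+1} − 2·2^{r+1}.
This completes the inductive step, so f_m = -5^m − 2·2^m for all m ≥ 0.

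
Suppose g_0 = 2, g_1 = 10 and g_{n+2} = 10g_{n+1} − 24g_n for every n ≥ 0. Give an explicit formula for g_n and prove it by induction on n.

Claim: g_n = 6^n + 4^n.

Base cases: g_0 = 2 and 6^0 + 4^0 = 2; g_1 = 10 and 6^1 + 4^1 = 10.
Assume g_i = 6^i + 4^i for all 0 ≤ i ≤ j, where j ≥ 1.
Then g_{j+1} = 10g_j − 24g_{j−1} = 10·(6^j + 4^j) − 24·(6^{j−1} + 4^{j−1}) = (10·6 − 24)6^{j−1} + (10·4 − 24)4^{j−1} = 36·6^{j−1} + 16·4^{j−1} = 6^{j+1} + 4^{j+1}.
By strong induction, g_n = 6^n + 4^n for all n ≥ 0.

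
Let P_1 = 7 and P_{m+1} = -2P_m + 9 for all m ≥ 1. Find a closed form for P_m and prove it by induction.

Claim: P_m = -2·(-2)^m + 3.

Base case: P_1 = 7, and -2·(-2)^1 + 3 = 4 + 3 = 7.
Assume P_k = -2·(-2)^k + 3 for some k ≥ 1.
Then P_{k+1} = -2P_k + 9 = -2·(-2·(-2)^k + 3) + 9 = 4·(-2)^k − 6 + 9 = -2·(-2)^{k+1} + 3.
By induction, P_m = -2·(-2)^m + 3 for all m ≥ 1.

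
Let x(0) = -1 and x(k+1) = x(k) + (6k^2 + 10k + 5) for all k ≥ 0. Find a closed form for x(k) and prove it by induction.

Claim: x(k) = 2k^3 + 2k^2 + k − 1.

Base case: x(0) = -1, and 2·0^3 + 2·0^2 + 0 − 1 = -1.
Assume x(j) = 2j^3 + 2j^2 + j − 1.
Then x(j+1) = x(j) + (6j^2 + 10j + 5) = (2j^3 + 2j^2 + j − 1) + (6j^2 + 10j + 5) = 2j^3 + 8j^2 + 11j + 4,
and 2·(j+1)^3 + 2·(j+1)^2 + (j+1) − 1 = 2j^3 + 8j^2 + 11j + 4.
By induction, x(k) = 2k^3 + 2k^2 + k − 1 for all k ≥ 0.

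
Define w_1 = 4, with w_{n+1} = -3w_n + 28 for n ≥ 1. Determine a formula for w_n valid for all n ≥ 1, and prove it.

Claim: w_n = (-3)^n + 7.

Base case: w_1 = 4, and (-3)^1 + 7 = -3 + 7 = 4.
Assume w_m = (-3)^m + 7 for some m ≥ 1.
Then w_{m+1} = -3w_m + 28 = -3·((-3)^m + 7) + 28 = -3·(-3)^m − 21 + 28 = (-3)^{m+1} + 7.
Hence w_n = (-3)^n + 7 for every n ≥ 1, by induction.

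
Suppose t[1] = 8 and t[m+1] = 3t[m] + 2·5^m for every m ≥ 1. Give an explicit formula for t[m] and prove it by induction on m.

Claim: t[m] = 3^m + 5^m.

Base case: t[1] = 8, and 3^1 + 5^1 = 3 + 5 = 8.
Assume t[k] = 3^k + 5^k for some k ≥ 1.
Then t[k+1] = 3t[k] + 2·5^k = 3·(3^k + 5^k) + 2·5^k = 3^{k+1} + 3·5^k + 2·5^k = 3^{k+1} + 5·5^k = 3^{k+1} + 5^{k+1}.
This completes the inductive step, so t[m] = 3^m + 5^m for all m ≥ 1.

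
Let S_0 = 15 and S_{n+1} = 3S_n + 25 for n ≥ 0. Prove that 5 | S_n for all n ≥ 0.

Base case: S_0 = 15 = 5·3, so 5 | S_0.
Assume 5 | S_k, so S_k = 5t for some integer t.
Then S_{k+1} = 3S_k + 25 = 3·(5t) + 25 = 5(3t + 5), so 5 | S_{k+1}.
Hence 5 | S_n for every n ≥ 0, by induction.

5 | S_n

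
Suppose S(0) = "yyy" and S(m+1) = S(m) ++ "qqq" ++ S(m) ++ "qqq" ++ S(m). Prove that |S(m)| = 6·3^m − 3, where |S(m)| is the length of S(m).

Base case: |S(0)| = 3, and 6·3^0 − 3 = 3.
Assume |S(r)| = 6·3^r − 3.
Then |S(r+1)| = 3|S(r)| + 6 = 3(6·3^r − 3) + 6 = 6·3^{r+1} − 9 + 6 = 6·3^{r+1} − 3.
This completes the inductive step, so |S(m)| = 6·3^m − 3 for all m ≥ 0.

|S(m)| = 6·3^m − 3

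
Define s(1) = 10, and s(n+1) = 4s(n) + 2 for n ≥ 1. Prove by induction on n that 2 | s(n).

Base case: s(1) = 10 = 2·5, so 2 | s(1).
Assume 2 | s(j), so s(j) = 2t for some integer t.
Then s(j+1) = 4s(j) + 2 = 4·(2t) + 2 = 2(4t + 1), so 2 | s(j+1).
So the property holds for j+1, and by induction 2 | s(n) for all n ≥ 1.

2 | s(n)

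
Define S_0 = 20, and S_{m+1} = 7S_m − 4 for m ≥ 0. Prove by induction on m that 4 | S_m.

Base case: S_0 = 20 = 4·5, so 4 | S_0.
Assume 4 | S_k, so S_k = 4t for some integer t.
Then S_{k+1} = 7S_k − 4 = 7·(4t) − 4 = 4(7t − 1), so 4 | S_{k+1}.
So the property holds for k+1, and by induction 4 | S_m for all m ≥ 0.

4 | S_m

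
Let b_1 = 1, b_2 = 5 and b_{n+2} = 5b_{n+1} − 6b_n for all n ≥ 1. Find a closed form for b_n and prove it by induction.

Claim: b_n = -2^n + 3^n.

Base cases: b_1 = 1 and -2^1 + 3^1 = 1; b_2 = 5 and -2^2 + 3^2 = 5.
Assume b_i = -2^i + 3^i for all 1 ≤ i ≤ j, where j ≥ 2.
Then b_{j+1} = 5b_j − 6b_{j−1} = 5·(-2^j + 3^j) − 6·(-2^{j−1} + 3^{j−1}) = -(5·2 − 6)2^{j−1} + (5·3 − 6)3^{j−1} = -4·2^{j−1} + 9·3^{j−1} = -2^{j+1} + 3^{j+1}.
By strong induction, b_n = -2^n + 3^n for all n ≥ 1.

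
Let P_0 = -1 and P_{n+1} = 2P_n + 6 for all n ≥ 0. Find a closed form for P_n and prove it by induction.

Claim: P_n = 5·2^n − 6.

Base case: P_0 = -1, and 5·2^0 − 6 = 5 − 6 = -1.
Assume P_m = 5·2^m − 6 for some m ≥ 0.
Then P_{m+1} = 2P_m + 6 = 2·(5·2^m − 6) + 6 = 10·2^m − 12 + 6 = 5·2^{m+1} − 6.
This completes the inductive step, so P_n = 5·2^n − 6 for all n ≥ 0.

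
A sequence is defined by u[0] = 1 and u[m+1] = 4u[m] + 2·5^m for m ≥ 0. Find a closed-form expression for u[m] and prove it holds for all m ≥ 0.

Claim: u[m] = -4^m + 2·5^m.

Base case: u[0] = 1, and -4^0 + 2·5^0 = -1 + 2 = 1.
Assume u[j] = -4^j + 2·5^j for some j ≥ 0.
Then u[j+1] = 4u[j] + 2·5^j = 4·(-4^j + 2·5^j) + 2·5^j = -4^{j+1} + 8·5^j + 2·5^j = -4^{j+1} + 10·5^j = -4^{j+1} + 2·5^{j+1}.
By induction, u[m] = -4^m + 2·5^m for all m ≥ 0.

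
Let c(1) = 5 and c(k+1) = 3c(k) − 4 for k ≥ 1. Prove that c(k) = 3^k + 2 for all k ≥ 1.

Base case: c(1) = 5, and 3^1 + 2 = 3 + 2 = 5.
Assume c(j) = 3^j + 2 for some j ≥ 1.
Then c(j+1) = 3c(j) − 4 = 3·(3^j + 2) − 4 = 3^{j+1} + 6 − 4 = 3^{j+1} + 2.
So the formula holds for j+1, and by induction c(k) = 3^k + 2 for all k ≥ 1.

c(k) = 3^k + 2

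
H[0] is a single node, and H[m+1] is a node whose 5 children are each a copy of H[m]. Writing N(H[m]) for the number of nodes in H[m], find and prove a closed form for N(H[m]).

Claim: N(H[m]) = (5^{m+1} − 1)/4.

Base case: N(H[0]) = 1, and (5^{0+1} − 1)/4 = 1.
Assume N(H[r]) = (5^{r+1} − 1)/4.
Then N(H[r+1]) = 1 + 5N(H[r]) = 1 + 5·(5^{r+1} − 1)/4 = 1 + (5^{r+2} − 5)/4 = (4 + 5^{r+2} − 5)/4 = (5^{r+2} − 1)/4.
Hence N(H[m]) = (5^{m+1} − 1)/4 for every m ≥ 0, by induction.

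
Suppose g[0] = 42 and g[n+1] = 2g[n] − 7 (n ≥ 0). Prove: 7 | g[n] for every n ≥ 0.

Base case: g[0] = 42 = 7·6, so 7 | g[0].
Assume 7 | g[j], so g[j] = 7t for some integer t.
Then g[j+1] = 2g[j] − 7 = 2·(7t) − 7 = 7(2t − 1), so 7 | g[j+1].
Hence 7 | g[n] for every n ≥ 0, by induction.

7 | g[n]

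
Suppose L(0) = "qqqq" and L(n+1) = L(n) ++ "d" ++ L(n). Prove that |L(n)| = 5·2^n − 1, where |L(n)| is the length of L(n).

Base case: |L(0)| = 4, and 5·2^0 − 1 = 4.
Assume |L(m)| = 5·2^m − 1.
Then |L(m+1)| = |L(m)| + 1 + |L(m)| = 2|L(m)| + 1 = 2(5·2^m − 1) + 1 = 5·2^{m+1} − 2 + 1 = 5·2^{m+1} − 1.
By induction, |L(n)| = 5·2^n − 1 for all n ≥ 0.

|L(n)| = 5·2^n − 1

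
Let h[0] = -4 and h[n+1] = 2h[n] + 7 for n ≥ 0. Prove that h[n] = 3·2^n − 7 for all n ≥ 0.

Base case: h[0] = -4, and 3·2^0 − 7 = 3 − 7 = -4.
Assume h[r] = 3·2^r − 7 for some r ≥ 0.
Then h[r+1] = 2h[r] + 7 = 2·(3·2^r − 7) + 7 = 6·2^r − 14 + 7 = 3·2^{r+1} − 7.
This completes the inductive step, so h[n] = 3·2^n − 7 for all n ≥ 0.

h[n] = 3·2^n − 7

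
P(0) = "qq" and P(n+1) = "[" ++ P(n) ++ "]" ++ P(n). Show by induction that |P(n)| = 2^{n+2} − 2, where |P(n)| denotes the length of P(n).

Base case: |P(0)| = 2, and 2^{0+2} − 2 = 2.
Assume |P(k)| = 2^{k+2} − 2.
Then |P(k+1)| = 1 + |P(k)| + 1 + |P(k)| = 2|P(k)| + 2 = 2(2^{k+2} − 2) + 2 = 2^{k+3} − 4 + 2 = 2^{k+3} − 2.
This completes the inductive step, so |P(n)| = 2^{n+2} − 2 for all n ≥ 0.

|P(n)| = 2^{n+2} − 2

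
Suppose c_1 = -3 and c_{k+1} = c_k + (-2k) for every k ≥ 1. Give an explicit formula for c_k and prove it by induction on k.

Claim: c_k = -k^2 + k − 3.

Base case: c_1 = -3, and -1^2 + 1 − 3 = -3.
Assume c_r = -r^2 + r − 3.
Then c_{r+1} = c_r + (-2r) = (-r^2 + r − 3) + (-2r) = -r^2 − r − 3,
and -(r+1)^2 + (r+1) − 3 = -r^2 − r − 3.
Hence c_k = -k^2 + k − 3 for every k ≥ 1, by induction.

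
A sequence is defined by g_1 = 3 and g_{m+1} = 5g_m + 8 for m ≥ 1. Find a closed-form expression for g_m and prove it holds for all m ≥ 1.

Claim: g_m = 5^m − 2.

Base case: g_1 = 3, and 5^1 − 2 = 5 − 2 = 3.
Assume g_r = 5^r − 2 for some r ≥ 1.
Then g_{r+1} = 5g_r + 8 = 5·(5^r − 2) + 8 = 5^{r+1} − 10 + 8 = 5^{r+1} − 2.
So the formula holds for r+1, and by induction g_m = 5^m − 2 for all m ≥ 1.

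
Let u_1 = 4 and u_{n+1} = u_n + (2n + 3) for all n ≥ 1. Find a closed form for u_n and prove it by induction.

Claim: u_n = n^2 + 2n + 1.

Base case: u_1 = 4, and 1^2 + 2·1 + 1 = 4.
Assume u_j = j^2 + 2j + 1.
Then u_{j+1} = u_j + (2j + 3) = (j^2 + 2j + 1) + (2j + 3) = j^2 + 4j + 4,
and (j+1)^2 + 2·(j+1) + 1 = j^2 + 4j + 4.
By induction, u_n = n^2 + 2n + 1 for all n ≥ 1.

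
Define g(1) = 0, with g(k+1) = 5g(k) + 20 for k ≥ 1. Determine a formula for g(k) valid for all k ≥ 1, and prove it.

Claim: g(k) = 5^k − 5.

Base case: g(1) = 0, and 5^1 − 5 = 5 − 5 = 0.
Assume g(m) = 5^m − 5 for some m ≥ 1.
Then g(m+1) = 5g(m) + 20 = 5·(5^m − 5) + 20 = 5^{m+1} − 25 + 20 = 5^{m+1} − 5.
This completes the inductive step, so g(k) = 5^k − 5 for all k ≥ 1.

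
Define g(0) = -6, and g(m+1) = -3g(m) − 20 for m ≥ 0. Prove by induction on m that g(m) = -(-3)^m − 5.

Base case: g(0) = -6, and -(-3)^0 − 5 = -1 − 5 = -6.
Assume g(j) = -(-3)^j − 5 for some j ≥ 0.
Then g(j+1) = -3g(j) − 20 = -3·(-(-3)^j − 5) − 20 = 3·(-3)^j + 15 − 20 = -(-3)^{j+1} − 5.
So the formula holds for j+1, and by induction g(m) = -(-3)^m − 5 for all m ≥ 0.

g(m) = -(-3)^m − 5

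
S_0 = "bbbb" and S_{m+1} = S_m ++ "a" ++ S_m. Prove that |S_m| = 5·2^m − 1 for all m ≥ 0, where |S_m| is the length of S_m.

Base case: |S_0| = 4, and 5·2^0 − 1 = 4.
Assume |S_j| = 5·2^j − 1.
Then |S_{j+1}| = |S_j| + 1 + |S_j| = 2|S_j| + 1 = 2(5·2^j − 1) + 1 = 5·2^{j+1} − 2 + 1 = 5·2^{j+1} − 1.
So the formula holds for j+1, and by induction |S_m| = 5·2^m − 1 for all m ≥ 0.

|S_m| = 5·2^m − 1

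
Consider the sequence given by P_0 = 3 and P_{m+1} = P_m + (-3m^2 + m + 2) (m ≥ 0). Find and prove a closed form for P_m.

Claim: P_m = -m^3 + 2m^2 + m + 3.

Base case: P_0 = 3, and -0^3 + 2·0^2 + 0 + 3 = 3.
Assume P_k = -k^3 + 2k^2 + k + 3.
Then P_{k+1} = P_k + (-3k^2 + k + 2) = (-k^3 + 2k^2 + k + 3) + (-3k^2 + k + 2) = -k^3 − k^2 + 2k + 5,
and -(k+1)^3 + 2·(k+1)^2 + (k+1) + 3 = -k^3 − k^2 + 2k + 5.
By induction, P_m = -m^3 + 2m^2 + m + 3 for all m ≥ 0.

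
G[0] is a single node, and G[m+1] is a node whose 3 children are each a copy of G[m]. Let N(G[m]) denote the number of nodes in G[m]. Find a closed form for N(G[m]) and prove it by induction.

Claim: N(G[m]) = (3^{m+1} − 1)/2.

Base case: N(G[0]) = 1, and (3^{0+1} − 1)/2 = 1.
Assume N(G[j]) = (3^{j+1} − 1)/2.
Then N(G[j+1]) = 1 + 3N(G[j]) = 1 + 3·(3^{j+1} − 1)/2 = 1 + (3^{j+2} − 3)/2 = (2 + 3^{j+2} − 3)/2 = (3^{j+2} − 1)/2.
By induction, N(G[m]) = (3^{m+1} − 1)/2 for all m ≥ 0.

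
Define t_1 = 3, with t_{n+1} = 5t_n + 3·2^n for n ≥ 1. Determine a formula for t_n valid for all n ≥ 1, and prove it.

Claim: t_n = 5^n − 2^n.

Base case: t_1 = 3, and 5^1 − 2^1 = 5 − 2 = 3.
Assume t_j = 5^j − 2^j for some j ≥ 1.
Then t_{j+1} = 5t_j + 3·2^j = 5·(5^j − 2^j) + 3·2^j = 5^{j+1} − 5·2^j + 3·2^j = 5^{j+1} − 2·2^j = 5^{j+1} − 2^{j+1}.
This completes the inductive step, so t_n = 5^n − 2^n for all n ≥ 1.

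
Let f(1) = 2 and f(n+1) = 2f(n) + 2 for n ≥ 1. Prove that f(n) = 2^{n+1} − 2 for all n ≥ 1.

Base case: f(1) = 2, and 2^{1+1} − 2 = 4 − 2 = 2.
Assume f(r) = 2^{r+1} − 2 for some r ≥ 1.
Then f(r+1) = 2f(r) + 2 = 2·(2^{r+1} − 2) + 2 = 2^{r+2} − 4 + 2 = 2^{r+2} − 2.
So the formula holds for r+1, and by induction f(n) = 2^{n+1} − 2 for all n ≥ 1.

f(n) = 2^{n+1} − 2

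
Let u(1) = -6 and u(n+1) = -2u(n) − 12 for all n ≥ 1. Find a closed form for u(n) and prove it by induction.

Claim: u(n) = (-2)^n − 4.

Base case: u(1) = -6, and (-2)^1 − 4 = -2 − 4 = -6.
Assume u(k) = (-2)^k − 4 for some k ≥ 1.
Then u(k+1) = -2u(k) − 12 = -2·((-2)^k − 4) − 12 = -2·(-2)^k + 8 − 12 = (-2)^{k+1} − 4.
By induction, u(n) = (-2)^n − 4 for all n ≥ 1.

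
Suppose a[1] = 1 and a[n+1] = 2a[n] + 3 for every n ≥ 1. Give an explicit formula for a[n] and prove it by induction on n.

Claim: a[n] = 2^{n+1} − 3.

Base case: a[1] = 1, and 2^{1+1} − 3 = 4 − 3 = 1.
Assume a[k] = 2^{k+1} − 3 for some k ≥ 1.
Then a[k+1] = 2a[k] + 3 = 2·(2^{k+1} − 3) + 3 = 2^{k+2} − 6 + 3 = 2^{k+2} − 3.
So the formula holds for k+1, and by induction a[n] = 2^{n+1} − 3 for all n ≥ 1.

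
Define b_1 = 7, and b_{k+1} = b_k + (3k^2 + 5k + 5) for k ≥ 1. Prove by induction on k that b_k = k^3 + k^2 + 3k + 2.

Base case: b_1 = 7, and 1^3 + 1^2 + 3·1 + 2 = 7.
Assume b_j = j^3 + j^2 + 3j + 2.
Then b_{j+1} = b_j + (3j^2 + 5j + 5) = (j^3 + j^2 + 3j + 2) + (3j^2 + 5j + 5) = j^3 + 4j^2 + 8j + 7,
and (j+1)^3 + (j+1)^2 + 3·(j+1) + 2 = j^3 + 4j^2 + 8j + 7.
Hence b_k = k^3 + k^2 + 3k + 2 for every k ≥ 1, by induction.

b_k = k^3 + k^2 + 3k + 2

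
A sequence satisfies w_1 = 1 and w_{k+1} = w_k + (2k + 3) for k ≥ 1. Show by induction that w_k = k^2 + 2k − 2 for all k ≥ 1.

Base case: w_1 = 1, and 1^2 + 2·1 − 2 = 1.
Assume w_m = m^2 + 2m − 2.
Then w_{m+1} = w_m + (2m + 3) = (m^2 + 2m − 2) + (2m + 3) = m^2 + 4m + 1,
and (m+1)^2 + 2·(m+1) − 2 = m^2 + 4m + 1.
Hence w_k = k^2 + 2k − 2 for every k ≥ 1, by induction.

w_k = k^2 + 2k − 2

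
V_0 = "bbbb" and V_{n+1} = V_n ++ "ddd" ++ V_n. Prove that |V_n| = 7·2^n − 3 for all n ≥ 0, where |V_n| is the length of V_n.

Base case: |V_0| = 4, and 7·2^0 − 3 = 4.
Assume |V_m| = 7·2^m − 3.
Then |V_{m+1}| = |V_m| + 3 + |V_m| = 2|V_m| + 3 = 2(7·2^m − 3) + 3 = 7·2^{m+1} − 6 + 3 = 7·2^{m+1} − 3.
So the formula holds for m+1, and by induction |V_n| = 7·2^n − 3 for all n ≥ 0.

|V_n| = 7·2^n − 3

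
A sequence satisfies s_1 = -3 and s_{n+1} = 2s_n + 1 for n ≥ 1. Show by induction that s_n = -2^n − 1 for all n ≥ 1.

Base case: s_1 = -3, and -2^1 − 1 = -2 − 1 = -3.
Assume s_m = -2^m − 1 for some m ≥ 1.
Then s_{m+1} = 2s_m + 1 = 2·(-2^m − 1) + 1 = -2^{m+1} − 2 + 1 = -2^{m+1} − 1.
By induction, s_n = -2^n − 1 for all n ≥ 1.

s_n = -2^n − 1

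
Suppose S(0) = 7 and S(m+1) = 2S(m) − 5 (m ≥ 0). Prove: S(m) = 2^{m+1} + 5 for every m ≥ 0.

Base case: S(0) = 7, and 2^{0+1} + 5 = 2 + 5 = 7.
Assume S(r) = 2^{r+1} + 5 for some r ≥ 0.
Then S(r+1) = 2S(r) − 5 = 2·(2^{r+1} + 5) − 5 = 2^{r+2} + 10 − 5 = 2^{r+2} + 5.
So the formula holds for r+1, and by induction S(m) = 2^{m+1} + 5 for all m ≥ 0.

S(m) = 2^{m+1} + 5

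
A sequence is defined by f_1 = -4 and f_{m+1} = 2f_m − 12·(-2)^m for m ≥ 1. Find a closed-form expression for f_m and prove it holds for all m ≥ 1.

Claim: f_m = 2^m + 3·(-2)^m.

Base case: f_1 = -4, and 2^1 + 3·(-2)^1 = 2 − 6 = -4.
Assume f_r = 2^r + 3·(-2)^r for some r ≥ 1.
Then f_{r+1} = 2f_r − 12·(-2)^r = 2·(2^r + 3·(-2)^r) − 12·(-2)^r = 2^{r+1} + 6·(-2)^r − 12·(-2)^r = 2^{r+1} − 6·(-2)^r = 2^{r+1} + 3·(-2)^{r+1}.
Hence f_m = 2^m + 3·(-2)^m for every m ≥ 1, by induction.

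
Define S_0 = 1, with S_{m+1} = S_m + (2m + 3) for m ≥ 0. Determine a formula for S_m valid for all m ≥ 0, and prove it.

Claim: S_m = m^2 + 2m + 1.

Base case: S_0 = 1, and 0^2 + 2·0 + 1 = 1.
Assume S_r = r^2 + 2r + 1.
Then S_{r+1} = S_r + (2r + 3) = (r^2 + 2r + 1) + (2r + 3) = r^2 + 4r + 4,
and (r+1)^2 + 2·(r+1) + 1 = r^2 + 4r + 4.
By induction, S_m = m^2 + 2m + 1 for all m ≥ 0.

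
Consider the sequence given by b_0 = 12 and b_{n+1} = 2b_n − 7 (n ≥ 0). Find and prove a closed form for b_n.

Claim: b_n = 5·2^n + 7.

Base case: b_0 = 12, and 5·2^0 + 7 = 5 + 7 = 12.
Assume b_r = 5·2^r + 7 for some r ≥ 0.
Then b_{r+1} = 2b_r − 7 = 2·(5·2^r + 7) − 7 = 10·2^r + 14 − 7 = 5·2^{r+1} + 7.
Hence b_n = 5·2^n + 7 for every n ≥ 0, by induction.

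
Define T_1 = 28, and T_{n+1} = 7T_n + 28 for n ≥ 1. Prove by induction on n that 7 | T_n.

Base case: T_1 = 28 = 7·4, so 7 | T_1.
Assume 7 | T_j, so T_j = 7t for some integer t.
Then T_{j+1} = 7T_j + 28 = 7·(7t) + 28 = 7(7t + 4), so 7 | T_{j+1}.
This completes the inductive step, so 7 | T_n for all n ≥ 1.

7 | T_n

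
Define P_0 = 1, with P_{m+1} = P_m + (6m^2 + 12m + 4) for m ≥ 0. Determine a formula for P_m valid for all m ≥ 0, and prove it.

Claim: P_m = 2m^3 + 3m^2 − m + 1.

Base case: P_0 = 1, and 2·0^3 + 3·0^2 − 0 + 1 = 1.
Assume P_r = 2r^3 + 3r^2 − r + 1.
Then P_{r+1} = P_r + (6r^2 + 12r + 4) = (2r^3 + 3r^2 − r + 1) + (6r^2 + 12r + 4) = 2r^3 + 9r^2 + 11r + 5,
and 2·(r+1)^3 + 3·(r+1)^2 − (r+1) + 1 = 2r^3 + 9r^2 + 11r + 5.
Hence P_m = 2m^3 + 3m^2 − m + 1 for every m ≥ 0, by induction.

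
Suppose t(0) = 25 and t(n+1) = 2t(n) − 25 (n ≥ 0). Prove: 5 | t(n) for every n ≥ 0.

Base case: t(0) = 25 = 5·5, so 5 | t(0).
Assume 5 | t(k), so t(k) = 5s for some integer s.
Then t(k+1) = 2t(k) − 25 = 2·(5s) − 25 = 5(2s − 5), so 5 | t(k+1).
By induction, 5 | t(n) for all n ≥ 0.

5 | t(n)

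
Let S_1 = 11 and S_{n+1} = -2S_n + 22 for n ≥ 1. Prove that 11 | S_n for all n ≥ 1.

Base case: S_1 = 11 = 11·1, so 11 | S_1.
Assume 11 | S_k, so S_k = 11t for some integer t.
Then S_{k+1} = -2S_k + 22 = -2·(11t) + 22 = 11(-2t + 2), so 11 | S_{k+1}.
So the property holds for k+1, and by induction 11 | S_n for all n ≥ 1.

11 | S_n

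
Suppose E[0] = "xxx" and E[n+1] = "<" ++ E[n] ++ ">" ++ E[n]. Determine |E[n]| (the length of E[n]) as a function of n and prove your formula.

Claim: |E[n]| = 5·2^n − 2.

Base case: |E[0]| = 3, and 5·2^0 − 2 = 3.
Assume |E[r]| = 5·2^r − 2.
Then |E[r+1]| = 1 + |E[r]| + 1 + |E[r]| = 2|E[r]| + 2 = 2(5·2^r − 2) + 2 = 5·2^{r+1} − 4 + 2 = 5·2^{r+1} − 2.
This completes the inductive step, so |E[n]| = 5·2^n − 2 for all n ≥ 0.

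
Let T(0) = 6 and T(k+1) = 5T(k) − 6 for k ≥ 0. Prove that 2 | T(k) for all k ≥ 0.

Base case: T(0) = 6 = 2·3, so 2 | T(0).
Assume 2 | T(m), so T(m) = 2t for some integer t.
Then T(m+1) = 5T(m) − 6 = 5·(2t) − 6 = 2(5t − 3), so 2 | T(m+1).
So the property holds for m+1, and by induction 2 | T(k) for all k ≥ 0.

2 | T(k)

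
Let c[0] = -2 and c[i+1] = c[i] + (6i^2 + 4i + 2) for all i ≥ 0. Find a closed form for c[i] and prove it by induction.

Claim: c[i] = 2i^3 − i^2 + i − 2.

Base case: c[0] = -2, and 2·0^3 − 0^2 + 0 − 2 = -2.
Assume c[r] = 2r^3 − r^2 + r − 2.
Then c[r+1] = c[r] + (6r^2 + 4r + 2) = (2r^3 − r^2 + r − 2) + (6r^2 + 4r + 2) = 2r^3 + 5r^2 + 5r,
and 2·(r+1)^3 − (r+1)^2 + (r+1) − 2 = 2r^3 + 5r^2 + 5r.
By induction, c[i] = 2i^3 − i^2 + i − 2 for all i ≥ 0.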